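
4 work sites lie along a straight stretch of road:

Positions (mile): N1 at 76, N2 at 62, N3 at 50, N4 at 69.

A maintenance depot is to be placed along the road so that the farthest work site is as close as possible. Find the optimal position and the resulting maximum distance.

The 1-center on a line is the midpoint of the two extreme points: leftmost at 50, rightmost at 76.
Optimal location = (50 + 76)/2 = 63; maximum distance = (76 − 50)/2 = 13.

location 63, max distance 13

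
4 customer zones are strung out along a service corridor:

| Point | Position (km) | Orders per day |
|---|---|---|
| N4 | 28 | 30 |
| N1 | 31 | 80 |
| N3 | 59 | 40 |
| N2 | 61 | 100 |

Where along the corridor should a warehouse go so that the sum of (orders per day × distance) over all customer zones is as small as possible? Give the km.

For a sum of weighted absolute distances on a line, the optimum is the weighted median (not the mean). Total weight W = 250; half-weight = 125.
Sort by position and accumulate weight:
  km 28 (N4, w=30) → cum 30
  km 31 (N1, w=80) → cum 110
  km 59 (N3, w=40) → cum 150  ≥ 125 → median here
  km 61 (N2, w=100) → cum 250
Optimal location: km 59.

x = 59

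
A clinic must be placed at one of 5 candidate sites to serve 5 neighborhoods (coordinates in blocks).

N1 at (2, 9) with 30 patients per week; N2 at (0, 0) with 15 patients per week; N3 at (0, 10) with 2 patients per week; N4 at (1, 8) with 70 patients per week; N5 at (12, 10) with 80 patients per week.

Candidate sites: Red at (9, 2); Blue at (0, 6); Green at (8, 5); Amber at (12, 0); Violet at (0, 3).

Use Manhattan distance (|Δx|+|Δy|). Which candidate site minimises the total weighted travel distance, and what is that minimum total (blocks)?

Blue, total 1738 blocks

Total weighted distance at each candidate:
  Red (9, 2): total = 2479
  Blue (0, 6): total = 1738
  Green (8, 5): total = 1941
  Amber (12, 0): total = 2924
  Violet (0, 3): total = 2239
Minimum is at Blue with total 1738 blocks.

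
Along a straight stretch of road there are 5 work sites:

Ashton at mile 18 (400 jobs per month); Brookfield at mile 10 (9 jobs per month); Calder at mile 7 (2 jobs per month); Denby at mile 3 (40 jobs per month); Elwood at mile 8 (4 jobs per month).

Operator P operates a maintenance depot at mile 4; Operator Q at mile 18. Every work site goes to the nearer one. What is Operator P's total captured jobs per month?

55

The indifferent point is the midpoint (4+18)/2 = 11; work sites left of it (closer to Operator P at 4) go to Operator P, those right go to Operator Q.
  Denby at 3 (w=40) → Operator P
  Calder at 7 (w=2) → Operator P
  Elwood at 8 (w=4) → Operator P
  Brookfield at 10 (w=9) → Operator P
  Ashton at 18 (w=400) → Operator Q
Operator P captures 55; Operator Q captures 400.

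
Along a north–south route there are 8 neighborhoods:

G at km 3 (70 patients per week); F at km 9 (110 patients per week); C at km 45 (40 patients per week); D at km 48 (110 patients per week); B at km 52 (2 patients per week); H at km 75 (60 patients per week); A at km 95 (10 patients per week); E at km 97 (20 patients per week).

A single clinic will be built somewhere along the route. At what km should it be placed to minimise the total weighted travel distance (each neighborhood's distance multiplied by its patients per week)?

For a sum of weighted absolute distances on a line, the optimum is the weighted median (not the mean). Total weight W = 422; half-weight = 211.
Sort by position and accumulate weight:
  km 3 (G, w=70) → cum 70
  km 9 (F, w=110) → cum 180
  km 45 (C, w=40) → cum 220  ≥ 211 → median here
  km 48 (D, w=110) → cum 330
  km 52 (B, w=2) → cum 332
  km 75 (H, w=60) → cum 392
  km 95 (A, w=10) → cum 402
  km 97 (E, w=20) → cum 422
Optimal location: km 45.

x = 45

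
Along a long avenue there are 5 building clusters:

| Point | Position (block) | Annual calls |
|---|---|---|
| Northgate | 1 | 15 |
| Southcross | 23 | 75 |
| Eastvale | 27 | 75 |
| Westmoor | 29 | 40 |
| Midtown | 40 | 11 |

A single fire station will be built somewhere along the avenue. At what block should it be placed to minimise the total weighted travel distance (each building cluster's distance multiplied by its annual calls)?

For a sum of weighted absolute distances on a line, the optimum is the weighted median (not the mean). Total weight W = 216; half-weight = 108.
Sort by position and accumulate weight:
  block 1 (Northgate, w=15) → cum 15
  block 23 (Southcross, w=75) → cum 90
  block 27 (Eastvale, w=75) → cum 165  ≥ 108 → median here
  block 29 (Westmoor, w=40) → cum 205
  block 40 (Midtown, w=11) → cum 216
Optimal location: block 27.

x = 27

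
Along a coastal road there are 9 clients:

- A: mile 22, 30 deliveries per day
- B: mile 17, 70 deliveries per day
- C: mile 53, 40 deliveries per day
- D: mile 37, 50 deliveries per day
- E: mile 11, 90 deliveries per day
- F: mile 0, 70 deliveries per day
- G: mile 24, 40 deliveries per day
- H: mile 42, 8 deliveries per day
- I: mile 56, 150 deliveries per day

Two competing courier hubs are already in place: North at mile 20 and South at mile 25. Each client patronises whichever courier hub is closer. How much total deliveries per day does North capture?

260

The indifferent point is the midpoint (20+25)/2 = 22.5; clients left of it (closer to North at 20) go to North, those right go to South.
  F at 0 (w=70) → North
  E at 11 (w=90) → North
  B at 17 (w=70) → North
  A at 22 (w=30) → North
  G at 24 (w=40) → South
  D at 37 (w=50) → South
  H at 42 (w=8) → South
  C at 53 (w=40) → South
  I at 56 (w=150) → South
North captures 260; South captures 288.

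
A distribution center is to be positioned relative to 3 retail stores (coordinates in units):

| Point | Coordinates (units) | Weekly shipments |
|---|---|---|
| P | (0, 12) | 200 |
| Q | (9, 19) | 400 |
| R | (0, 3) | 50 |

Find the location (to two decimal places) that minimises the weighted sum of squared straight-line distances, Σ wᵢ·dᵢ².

(5.54, 15.62)

The minimiser of Σwᵢ‖p−pᵢ‖² is the weighted centroid p* = (Σwᵢpᵢ)/(Σwᵢ).
Σwᵢ = 650.
Σwᵢxᵢ = 200·0 + 400·9 + 50·0 = 3600.
Σwᵢyᵢ = 200·12 + 400·19 + 50·3 = 10150.
x* = 3600/650 = 5.54, y* = 10150/650 = 15.62.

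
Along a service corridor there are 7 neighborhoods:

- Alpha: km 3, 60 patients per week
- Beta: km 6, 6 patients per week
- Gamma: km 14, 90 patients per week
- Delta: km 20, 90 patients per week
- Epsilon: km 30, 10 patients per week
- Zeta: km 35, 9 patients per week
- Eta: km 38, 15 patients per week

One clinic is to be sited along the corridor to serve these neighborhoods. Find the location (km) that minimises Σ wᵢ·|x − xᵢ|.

For a sum of weighted absolute distances on a line, the optimum is the weighted median (not the mean). Total weight W = 280; half-weight = 140.
Sort by position and accumulate weight:
  km 3 (Alpha, w=60) → cum 60
  km 6 (Beta, w=6) → cum 66
  km 14 (Gamma, w=90) → cum 156  ≥ 140 → median here
  km 20 (Delta, w=90) → cum 246
  km 30 (Epsilon, w=10) → cum 256
  km 35 (Zeta, w=9) → cum 265
  km 38 (Eta, w=15) → cum 280
Optimal location: km 14.

x = 14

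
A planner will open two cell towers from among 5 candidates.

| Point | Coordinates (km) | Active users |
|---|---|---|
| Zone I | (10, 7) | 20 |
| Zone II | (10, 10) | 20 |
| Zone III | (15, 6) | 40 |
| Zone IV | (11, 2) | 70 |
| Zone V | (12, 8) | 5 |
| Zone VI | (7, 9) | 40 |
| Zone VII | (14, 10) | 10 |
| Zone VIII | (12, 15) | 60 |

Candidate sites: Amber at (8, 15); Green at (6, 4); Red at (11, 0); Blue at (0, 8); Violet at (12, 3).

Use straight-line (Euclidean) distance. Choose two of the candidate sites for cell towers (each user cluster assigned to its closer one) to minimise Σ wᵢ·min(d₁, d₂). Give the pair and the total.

{Amber, Violet}, total 1047.0

Evaluate every pair (each demand assigned to the nearer of the two):
  {Amber, Violet}: total = 1047.0
  {Amber, Red}: total = 1279.3
  {Amber, Green}: total = 1511.6
  {Green, Violet}: total = 1524.1
  {Blue, Violet}: total = 1604.4
  {Red, Violet}: total = 1634.0
  {Green, Red}: total = 1764.5
  {Red, Blue}: total = 2032.0
  {Green, Blue}: total = 2081.8
  {Amber, Blue}: total = 2207.5
Best pair: {Amber, Violet} with total 1047.0.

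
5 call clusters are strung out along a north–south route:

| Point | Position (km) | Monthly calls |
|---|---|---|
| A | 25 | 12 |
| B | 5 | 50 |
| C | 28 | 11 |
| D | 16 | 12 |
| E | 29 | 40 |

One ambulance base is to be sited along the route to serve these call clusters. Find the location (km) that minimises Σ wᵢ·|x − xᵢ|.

x = 25

For a sum of weighted absolute distances on a line, the optimum is the weighted median (not the mean). Total weight W = 125; half-weight = 62.5.
Sort by position and accumulate weight:
  km 5 (B, w=50) → cum 50
  km 16 (D, w=12) → cum 62
  km 25 (A, w=12) → cum 74  ≥ 62.5 → median here
  km 28 (C, w=11) → cum 85
  km 29 (E, w=40) → cum 125
Optimal location: km 25.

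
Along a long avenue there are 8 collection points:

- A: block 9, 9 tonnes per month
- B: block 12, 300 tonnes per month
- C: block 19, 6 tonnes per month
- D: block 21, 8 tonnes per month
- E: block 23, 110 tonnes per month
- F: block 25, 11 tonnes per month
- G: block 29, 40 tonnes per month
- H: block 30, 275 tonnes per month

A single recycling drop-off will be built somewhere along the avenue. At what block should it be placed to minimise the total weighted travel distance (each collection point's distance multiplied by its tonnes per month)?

For a sum of weighted absolute distances on a line, the optimum is the weighted median (not the mean). Total weight W = 759; half-weight = 379.5.
Sort by position and accumulate weight:
  block 9 (A, w=9) → cum 9
  block 12 (B, w=300) → cum 309
  block 19 (C, w=6) → cum 315
  block 21 (D, w=8) → cum 323
  block 23 (E, w=110) → cum 433  ≥ 379.5 → median here
  block 25 (F, w=11) → cum 444
  block 29 (G, w=40) → cum 484
  block 30 (H, w=275) → cum 759
Optimal location: block 23.

x = 23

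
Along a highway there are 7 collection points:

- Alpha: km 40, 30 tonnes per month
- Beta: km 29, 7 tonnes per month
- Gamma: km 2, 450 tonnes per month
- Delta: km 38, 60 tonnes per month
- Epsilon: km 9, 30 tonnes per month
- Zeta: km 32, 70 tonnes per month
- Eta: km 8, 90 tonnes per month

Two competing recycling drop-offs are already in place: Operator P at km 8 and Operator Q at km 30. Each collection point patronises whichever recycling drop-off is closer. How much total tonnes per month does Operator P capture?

The indifferent point is the midpoint (8+30)/2 = 19; collection points left of it (closer to Operator P at 8) go to Operator P, those right go to Operator Q.
  Gamma at 2 (w=450) → Operator P
  Eta at 8 (w=90) → Operator P
  Epsilon at 9 (w=30) → Operator P
  Beta at 29 (w=7) → Operator Q
  Zeta at 32 (w=70) → Operator Q
  Delta at 38 (w=60) → Operator Q
  Alpha at 40 (w=30) → Operator Q
Operator P captures 570; Operator Q captures 167.

570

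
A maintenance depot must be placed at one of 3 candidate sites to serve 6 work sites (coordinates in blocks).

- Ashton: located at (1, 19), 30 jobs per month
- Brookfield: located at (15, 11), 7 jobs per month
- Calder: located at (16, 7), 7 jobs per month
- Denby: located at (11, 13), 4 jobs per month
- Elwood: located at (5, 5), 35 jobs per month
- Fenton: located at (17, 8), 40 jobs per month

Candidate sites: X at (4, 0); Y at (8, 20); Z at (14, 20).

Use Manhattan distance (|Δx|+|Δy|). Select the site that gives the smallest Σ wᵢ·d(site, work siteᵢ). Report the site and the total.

Y, total 2009 blocks

Total weighted distance at each candidate:
  X (4, 0): total = 2077
  Y (8, 20): total = 2009
  Z (14, 20): total = 2075
Minimum is at Y with total 2009 blocks.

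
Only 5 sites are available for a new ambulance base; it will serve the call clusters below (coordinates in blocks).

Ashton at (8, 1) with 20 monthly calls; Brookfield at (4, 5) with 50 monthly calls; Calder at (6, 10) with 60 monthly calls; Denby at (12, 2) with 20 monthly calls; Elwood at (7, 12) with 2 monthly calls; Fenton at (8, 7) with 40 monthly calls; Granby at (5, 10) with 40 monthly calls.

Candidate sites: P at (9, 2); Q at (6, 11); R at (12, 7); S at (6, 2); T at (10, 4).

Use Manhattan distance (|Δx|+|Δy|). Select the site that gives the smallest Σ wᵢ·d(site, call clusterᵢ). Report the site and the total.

Q, total 1324 blocks

Total weighted distance at each candidate:
  P (9, 2): total = 1904
  Q (6, 11): total = 1324
  R (12, 7): total = 1920
  S (6, 2): total = 1572
  T (10, 4): total = 1792
Minimum is at Q with total 1324 blocks.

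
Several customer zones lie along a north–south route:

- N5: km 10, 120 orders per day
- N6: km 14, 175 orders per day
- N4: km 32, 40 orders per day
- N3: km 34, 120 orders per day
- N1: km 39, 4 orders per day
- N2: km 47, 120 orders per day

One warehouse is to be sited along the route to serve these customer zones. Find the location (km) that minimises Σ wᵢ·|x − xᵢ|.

For a sum of weighted absolute distances on a line, the optimum is the weighted median (not the mean). Total weight W = 579; half-weight = 289.5.
Sort by position and accumulate weight:
  km 10 (N5, w=120) → cum 120
  km 14 (N6, w=175) → cum 295  ≥ 289.5 → median here
  km 32 (N4, w=40) → cum 335
  km 34 (N3, w=120) → cum 455
  km 39 (N1, w=4) → cum 459
  km 47 (N2, w=120) → cum 579
Optimal location: km 14.

x = 14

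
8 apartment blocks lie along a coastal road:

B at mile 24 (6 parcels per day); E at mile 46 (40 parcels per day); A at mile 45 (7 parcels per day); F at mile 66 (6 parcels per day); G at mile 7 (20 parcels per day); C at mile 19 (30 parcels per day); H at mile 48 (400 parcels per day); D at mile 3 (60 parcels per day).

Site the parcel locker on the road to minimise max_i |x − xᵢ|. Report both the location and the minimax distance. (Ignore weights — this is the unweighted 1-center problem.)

The 1-center on a line is the midpoint of the two extreme points: leftmost at 3, rightmost at 66.
Optimal location = (3 + 66)/2 = 34.5; maximum distance = (66 − 3)/2 = 31.5.

location 34.5, max distance 31.5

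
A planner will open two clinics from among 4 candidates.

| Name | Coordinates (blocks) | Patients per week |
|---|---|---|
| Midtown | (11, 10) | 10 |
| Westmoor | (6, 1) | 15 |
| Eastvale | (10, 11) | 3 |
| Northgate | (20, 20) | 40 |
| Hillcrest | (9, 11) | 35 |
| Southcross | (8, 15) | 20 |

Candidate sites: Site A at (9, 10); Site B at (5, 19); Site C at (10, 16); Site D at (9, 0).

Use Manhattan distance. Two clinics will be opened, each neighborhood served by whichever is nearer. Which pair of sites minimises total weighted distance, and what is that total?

{Site A, Site C}, total 861

Evaluate every pair (each demand assigned to the nearer of the two):
  {Site A, Site C}: total = 861
  {Site C, Site D}: total = 975
  {Site A, Site B}: total = 1001
  {Site A, Site D}: total = 1081
  {Site B, Site C}: total = 1200
  {Site B, Site D}: total = 1381
Best pair: {Site A, Site C} with total 861.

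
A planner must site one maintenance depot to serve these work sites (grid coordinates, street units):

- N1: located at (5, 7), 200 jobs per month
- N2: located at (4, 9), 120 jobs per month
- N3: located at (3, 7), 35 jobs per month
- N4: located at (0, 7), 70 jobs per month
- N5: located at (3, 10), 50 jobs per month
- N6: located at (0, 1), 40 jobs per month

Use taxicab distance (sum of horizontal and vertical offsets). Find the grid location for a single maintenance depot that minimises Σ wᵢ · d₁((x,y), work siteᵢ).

(4, 7)

Manhattan distance separates: Σwᵢ(|x−xᵢ|+|y−yᵢ|) = Σwᵢ|x−xᵢ| + Σwᵢ|y−yᵢ|, so x and y are optimised independently as 1-D weighted medians.
Total weight W = 515; half = 257.5.
x-coordinate, sorted with cumulative weight:
  x=0 (N4, w=70) cum 70
  x=0 (N6, w=40) cum 110
  x=3 (N3, w=35) cum 145
  x=3 (N5, w=50) cum 195
  x=4 (N2, w=120) cum 315  ← median
  x=5 (N1, w=200) cum 515
⇒ x* = 4
y-coordinate, sorted with cumulative weight:
  y=1 (N6, w=40) cum 40
  y=7 (N1, w=200) cum 240
  y=7 (N3, w=35) cum 275  ← median
  y=7 (N4, w=70) cum 345
  y=9 (N2, w=120) cum 465
  y=10 (N5, w=50) cum 515
⇒ y* = 7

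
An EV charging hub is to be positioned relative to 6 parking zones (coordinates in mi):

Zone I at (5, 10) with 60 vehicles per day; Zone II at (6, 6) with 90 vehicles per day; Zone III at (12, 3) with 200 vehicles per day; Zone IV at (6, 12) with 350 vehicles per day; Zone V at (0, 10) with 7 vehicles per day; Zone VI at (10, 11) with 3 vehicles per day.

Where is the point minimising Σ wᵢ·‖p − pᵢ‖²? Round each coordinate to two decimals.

The minimiser of Σwᵢ‖p−pᵢ‖² is the weighted centroid p* = (Σwᵢpᵢ)/(Σwᵢ).
Σwᵢ = 710.
Σwᵢxᵢ = 60·5 + 90·6 + 200·12 + 350·6 + 7·0 + 3·10 = 5370.
Σwᵢyᵢ = 60·10 + 90·6 + 200·3 + 350·12 + 7·10 + 3·11 = 6043.
x* = 5370/710 = 7.56, y* = 6043/710 = 8.51.

(7.56, 8.51)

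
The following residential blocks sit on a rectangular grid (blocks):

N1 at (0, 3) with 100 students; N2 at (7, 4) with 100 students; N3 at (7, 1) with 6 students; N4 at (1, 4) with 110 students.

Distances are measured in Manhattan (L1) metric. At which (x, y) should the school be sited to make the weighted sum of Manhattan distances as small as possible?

(1, 4)

Manhattan distance separates: Σwᵢ(|x−xᵢ|+|y−yᵢ|) = Σwᵢ|x−xᵢ| + Σwᵢ|y−yᵢ|, so x and y are optimised independently as 1-D weighted medians.
Total weight W = 316; half = 158.
x-coordinate, sorted with cumulative weight:
  x=0 (N1, w=100) cum 100
  x=1 (N4, w=110) cum 210  ← median
  x=7 (N2, w=100) cum 310
  x=7 (N3, w=6) cum 316
⇒ x* = 1
y-coordinate, sorted with cumulative weight:
  y=1 (N3, w=6) cum 6
  y=3 (N1, w=100) cum 106
  y=4 (N2, w=100) cum 206  ← median
  y=4 (N4, w=110) cum 316
⇒ y* = 4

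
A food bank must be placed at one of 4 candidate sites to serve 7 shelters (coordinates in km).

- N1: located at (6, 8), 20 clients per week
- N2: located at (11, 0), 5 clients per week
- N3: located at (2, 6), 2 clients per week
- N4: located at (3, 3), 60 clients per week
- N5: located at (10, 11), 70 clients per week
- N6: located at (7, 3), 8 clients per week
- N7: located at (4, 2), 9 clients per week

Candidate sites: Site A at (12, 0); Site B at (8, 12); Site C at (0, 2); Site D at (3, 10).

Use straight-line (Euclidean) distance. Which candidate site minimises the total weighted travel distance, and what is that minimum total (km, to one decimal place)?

Site B, total 1111.9 km

Total weighted distance at each candidate:
  Site A (12, 0): total = 1701.0
  Site B (8, 12): total = 1111.9
  Site C (0, 2): total = 1458.6
  Site D (3, 10): total = 1196.4
Minimum is at Site B with total 1111.9 km.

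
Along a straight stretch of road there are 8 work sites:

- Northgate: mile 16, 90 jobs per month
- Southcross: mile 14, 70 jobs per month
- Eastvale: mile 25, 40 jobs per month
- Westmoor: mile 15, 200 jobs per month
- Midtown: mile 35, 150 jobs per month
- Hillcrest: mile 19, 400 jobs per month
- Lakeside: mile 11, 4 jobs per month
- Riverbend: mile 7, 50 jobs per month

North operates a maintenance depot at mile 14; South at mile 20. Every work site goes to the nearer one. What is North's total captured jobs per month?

The indifferent point is the midpoint (14+20)/2 = 17; work sites left of it (closer to North at 14) go to North, those right go to South.
  Riverbend at 7 (w=50) → North
  Lakeside at 11 (w=4) → North
  Southcross at 14 (w=70) → North
  Westmoor at 15 (w=200) → North
  Northgate at 16 (w=90) → North
  Hillcrest at 19 (w=400) → South
  Eastvale at 25 (w=40) → South
  Midtown at 35 (w=150) → South
North captures 414; South captures 590.

414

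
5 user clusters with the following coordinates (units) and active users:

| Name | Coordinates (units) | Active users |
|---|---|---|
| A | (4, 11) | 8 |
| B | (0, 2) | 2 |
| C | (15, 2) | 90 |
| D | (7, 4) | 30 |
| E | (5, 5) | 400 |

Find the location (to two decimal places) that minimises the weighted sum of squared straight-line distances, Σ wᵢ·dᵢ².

(6.78, 4.51)

The minimiser of Σwᵢ‖p−pᵢ‖² is the weighted centroid p* = (Σwᵢpᵢ)/(Σwᵢ).
Σwᵢ = 530.
Σwᵢxᵢ = 8·4 + 2·0 + 90·15 + 30·7 + 400·5 = 3592.
Σwᵢyᵢ = 8·11 + 2·2 + 90·2 + 30·4 + 400·5 = 2392.
x* = 3592/530 = 6.78, y* = 2392/530 = 4.51.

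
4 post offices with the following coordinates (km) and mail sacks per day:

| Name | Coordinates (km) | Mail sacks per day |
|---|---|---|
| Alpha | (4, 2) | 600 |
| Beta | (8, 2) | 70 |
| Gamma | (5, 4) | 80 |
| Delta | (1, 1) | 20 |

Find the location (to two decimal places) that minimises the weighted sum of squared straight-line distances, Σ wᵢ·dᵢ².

(4.39, 2.18)

The minimiser of Σwᵢ‖p−pᵢ‖² is the weighted centroid p* = (Σwᵢpᵢ)/(Σwᵢ).
Σwᵢ = 770.
Σwᵢxᵢ = 600·4 + 70·8 + 80·5 + 20·1 = 3380.
Σwᵢyᵢ = 600·2 + 70·2 + 80·4 + 20·1 = 1680.
x* = 3380/770 = 4.39, y* = 1680/770 = 2.18.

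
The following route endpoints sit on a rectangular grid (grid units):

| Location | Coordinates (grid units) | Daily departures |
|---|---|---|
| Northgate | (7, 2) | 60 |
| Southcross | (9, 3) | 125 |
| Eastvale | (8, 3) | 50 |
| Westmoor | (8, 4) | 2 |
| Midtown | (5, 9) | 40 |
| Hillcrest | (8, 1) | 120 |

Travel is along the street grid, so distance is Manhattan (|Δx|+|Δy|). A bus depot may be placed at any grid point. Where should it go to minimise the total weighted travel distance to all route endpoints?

Manhattan distance separates: Σwᵢ(|x−xᵢ|+|y−yᵢ|) = Σwᵢ|x−xᵢ| + Σwᵢ|y−yᵢ|, so x and y are optimised independently as 1-D weighted medians.
Total weight W = 397; half = 198.5.
x-coordinate, sorted with cumulative weight:
  x=5 (Midtown, w=40) cum 40
  x=7 (Northgate, w=60) cum 100
  x=8 (Eastvale, w=50) cum 150
  x=8 (Westmoor, w=2) cum 152
  x=8 (Hillcrest, w=120) cum 272  ← median
  x=9 (Southcross, w=125) cum 397
⇒ x* = 8
y-coordinate, sorted with cumulative weight:
  y=1 (Hillcrest, w=120) cum 120
  y=2 (Northgate, w=60) cum 180
  y=3 (Southcross, w=125) cum 305  ← median
  y=3 (Eastvale, w=50) cum 355
  y=4 (Westmoor, w=2) cum 357
  y=9 (Midtown, w=40) cum 397
⇒ y* = 3

(8, 3)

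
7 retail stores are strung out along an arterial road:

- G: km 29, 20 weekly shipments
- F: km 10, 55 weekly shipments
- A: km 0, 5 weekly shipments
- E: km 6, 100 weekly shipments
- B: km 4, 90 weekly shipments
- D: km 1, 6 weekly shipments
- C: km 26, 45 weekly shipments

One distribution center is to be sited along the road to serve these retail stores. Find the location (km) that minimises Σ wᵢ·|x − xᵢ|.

x = 6

For a sum of weighted absolute distances on a line, the optimum is the weighted median (not the mean). Total weight W = 321; half-weight = 160.5.
Sort by position and accumulate weight:
  km 0 (A, w=5) → cum 5
  km 1 (D, w=6) → cum 11
  km 4 (B, w=90) → cum 101
  km 6 (E, w=100) → cum 201  ≥ 160.5 → median here
  km 10 (F, w=55) → cum 256
  km 26 (C, w=45) → cum 301
  km 29 (G, w=20) → cum 321
Optimal location: km 6.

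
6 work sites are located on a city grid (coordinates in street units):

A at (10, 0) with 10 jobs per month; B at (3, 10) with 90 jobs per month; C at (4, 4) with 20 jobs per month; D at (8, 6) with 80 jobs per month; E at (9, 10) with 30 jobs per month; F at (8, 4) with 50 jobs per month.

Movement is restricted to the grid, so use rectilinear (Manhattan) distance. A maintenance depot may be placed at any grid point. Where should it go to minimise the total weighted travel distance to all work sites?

(8, 6)

Manhattan distance separates: Σwᵢ(|x−xᵢ|+|y−yᵢ|) = Σwᵢ|x−xᵢ| + Σwᵢ|y−yᵢ|, so x and y are optimised independently as 1-D weighted medians.
Total weight W = 280; half = 140.
x-coordinate, sorted with cumulative weight:
  x=3 (B, w=90) cum 90
  x=4 (C, w=20) cum 110
  x=8 (D, w=80) cum 190  ← median
  x=8 (F, w=50) cum 240
  x=9 (E, w=30) cum 270
  x=10 (A, w=10) cum 280
⇒ x* = 8
y-coordinate, sorted with cumulative weight:
  y=0 (A, w=10) cum 10
  y=4 (C, w=20) cum 30
  y=4 (F, w=50) cum 80
  y=6 (D, w=80) cum 160  ← median
  y=10 (B, w=90) cum 250
  y=10 (E, w=30) cum 280
⇒ y* = 6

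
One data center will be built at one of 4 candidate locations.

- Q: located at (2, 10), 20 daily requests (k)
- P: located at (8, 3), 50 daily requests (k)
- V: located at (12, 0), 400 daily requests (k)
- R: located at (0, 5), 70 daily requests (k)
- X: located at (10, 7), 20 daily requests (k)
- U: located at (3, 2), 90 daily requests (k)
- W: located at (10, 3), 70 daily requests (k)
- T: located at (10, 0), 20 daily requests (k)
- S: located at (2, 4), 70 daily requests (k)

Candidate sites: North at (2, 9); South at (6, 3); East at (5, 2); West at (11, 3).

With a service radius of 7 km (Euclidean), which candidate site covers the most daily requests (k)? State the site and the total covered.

South, covering 790

Coverage radius r = 7 km; a point is covered iff (Δx)²+(Δy)² ≤ 7² = 49.
  North (2, 9): covers {Q, R, S} → 160
  South (6, 3): covers {P, V, R, X, U, W, T, S} → 790
  East (5, 2): covers {P, R, U, W, T, S} → 370
  West (11, 3): covers {P, V, X, W, T} → 560
Maximum coverage at South: 790 daily requests (k).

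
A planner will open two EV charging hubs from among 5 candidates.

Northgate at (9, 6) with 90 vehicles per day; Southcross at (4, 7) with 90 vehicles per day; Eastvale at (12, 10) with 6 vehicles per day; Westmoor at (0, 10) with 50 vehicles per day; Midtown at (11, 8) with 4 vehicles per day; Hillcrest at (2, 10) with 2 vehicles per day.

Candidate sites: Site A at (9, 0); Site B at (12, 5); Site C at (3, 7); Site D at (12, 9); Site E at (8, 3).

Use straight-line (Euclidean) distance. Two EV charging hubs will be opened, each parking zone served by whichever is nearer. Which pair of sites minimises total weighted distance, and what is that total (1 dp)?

{Site B, Site C}, total 635.7

Evaluate every pair (each demand assigned to the nearer of the two):
  {Site B, Site C}: total = 635.7
  {Site C, Site E}: total = 664.8
  {Site C, Site D}: total = 702.0
  {Site A, Site C}: total = 937.6
  {Site D, Site E}: total = 1355.3
  {Site B, Site E}: total = 1386.3
  {Site A, Site E}: total = 1415.4
  {Site B, Site D}: total = 1660.6
  {Site A, Site B}: total = 1741.8
  {Site A, Site D}: total = 1757.8
Best pair: {Site B, Site C} with total 635.7.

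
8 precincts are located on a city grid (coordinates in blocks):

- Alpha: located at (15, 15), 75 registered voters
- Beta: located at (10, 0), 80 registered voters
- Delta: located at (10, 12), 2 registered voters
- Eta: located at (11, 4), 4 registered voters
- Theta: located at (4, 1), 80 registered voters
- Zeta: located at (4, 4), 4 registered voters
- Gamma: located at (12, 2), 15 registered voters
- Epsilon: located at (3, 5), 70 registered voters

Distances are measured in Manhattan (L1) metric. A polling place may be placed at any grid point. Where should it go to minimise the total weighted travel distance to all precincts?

Manhattan distance separates: Σwᵢ(|x−xᵢ|+|y−yᵢ|) = Σwᵢ|x−xᵢ| + Σwᵢ|y−yᵢ|, so x and y are optimised independently as 1-D weighted medians.
Total weight W = 330; half = 165.
x-coordinate, sorted with cumulative weight:
  x=3 (Epsilon, w=70) cum 70
  x=4 (Theta, w=80) cum 150
  x=4 (Zeta, w=4) cum 154
  x=10 (Beta, w=80) cum 234  ← median
  x=10 (Delta, w=2) cum 236
  x=11 (Eta, w=4) cum 240
  x=12 (Gamma, w=15) cum 255
  x=15 (Alpha, w=75) cum 330
⇒ x* = 10
y-coordinate, sorted with cumulative weight:
  y=0 (Beta, w=80) cum 80
  y=1 (Theta, w=80) cum 160
  y=2 (Gamma, w=15) cum 175  ← median
  y=4 (Eta, w=4) cum 179
  y=4 (Zeta, w=4) cum 183
  y=5 (Epsilon, w=70) cum 253
  y=12 (Delta, w=2) cum 255
  y=15 (Alpha, w=75) cum 330
⇒ y* = 2

(10, 2)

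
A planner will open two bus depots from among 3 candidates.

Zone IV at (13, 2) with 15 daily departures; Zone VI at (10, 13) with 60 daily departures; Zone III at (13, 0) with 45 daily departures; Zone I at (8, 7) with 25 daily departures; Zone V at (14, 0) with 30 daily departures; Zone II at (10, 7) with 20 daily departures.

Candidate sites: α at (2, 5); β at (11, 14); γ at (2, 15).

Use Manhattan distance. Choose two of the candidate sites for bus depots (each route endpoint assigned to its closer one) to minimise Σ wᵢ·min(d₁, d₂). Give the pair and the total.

Evaluate every pair (each demand assigned to the nearer of the two):
  {α, β}: total = 1920
  {β, γ}: total = 1970
  {α, γ}: total = 2440
Best pair: {α, β} with total 1920.

{α, β}, total 1920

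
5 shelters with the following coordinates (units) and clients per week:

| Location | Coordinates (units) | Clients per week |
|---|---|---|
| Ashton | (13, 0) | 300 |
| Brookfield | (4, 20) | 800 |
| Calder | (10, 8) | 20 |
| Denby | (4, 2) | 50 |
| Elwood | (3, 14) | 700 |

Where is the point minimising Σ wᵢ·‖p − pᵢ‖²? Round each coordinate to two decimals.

The minimiser of Σwᵢ‖p−pᵢ‖² is the weighted centroid p* = (Σwᵢpᵢ)/(Σwᵢ).
Σwᵢ = 1870.
Σwᵢxᵢ = 300·13 + 800·4 + 20·10 + 50·4 + 700·3 = 9600.
Σwᵢyᵢ = 300·0 + 800·20 + 20·8 + 50·2 + 700·14 = 26060.
x* = 9600/1870 = 5.13, y* = 26060/1870 = 13.94.

(5.13, 13.94)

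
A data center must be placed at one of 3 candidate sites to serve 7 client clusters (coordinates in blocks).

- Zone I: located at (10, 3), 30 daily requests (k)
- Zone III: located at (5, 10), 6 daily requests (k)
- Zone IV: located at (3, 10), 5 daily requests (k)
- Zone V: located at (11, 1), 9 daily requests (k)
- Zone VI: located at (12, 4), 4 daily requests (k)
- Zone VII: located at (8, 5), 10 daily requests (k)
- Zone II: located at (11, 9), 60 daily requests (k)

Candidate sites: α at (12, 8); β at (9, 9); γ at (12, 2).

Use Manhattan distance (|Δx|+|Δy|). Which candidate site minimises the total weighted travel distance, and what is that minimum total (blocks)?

Total weighted distance at each candidate:
  α (12, 8): total = 597
  β (9, 9): total = 567
  γ (12, 2): total = 841
Minimum is at β with total 567 blocks.

β, total 567 blocks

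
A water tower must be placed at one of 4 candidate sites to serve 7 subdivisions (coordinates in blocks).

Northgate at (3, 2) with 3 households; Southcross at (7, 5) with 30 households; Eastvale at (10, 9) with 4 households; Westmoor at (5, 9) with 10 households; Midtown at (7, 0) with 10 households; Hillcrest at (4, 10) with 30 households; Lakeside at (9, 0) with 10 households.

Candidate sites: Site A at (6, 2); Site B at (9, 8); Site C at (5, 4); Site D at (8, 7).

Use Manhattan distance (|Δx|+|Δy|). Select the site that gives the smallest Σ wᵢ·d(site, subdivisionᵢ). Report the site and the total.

Site C, total 542 blocks

Total weighted distance at each candidate:
  Site A (6, 2): total = 633
  Site B (9, 8): total = 634
  Site C (5, 4): total = 542
  Site D (8, 7): total = 556
Minimum is at Site C with total 542 blocks.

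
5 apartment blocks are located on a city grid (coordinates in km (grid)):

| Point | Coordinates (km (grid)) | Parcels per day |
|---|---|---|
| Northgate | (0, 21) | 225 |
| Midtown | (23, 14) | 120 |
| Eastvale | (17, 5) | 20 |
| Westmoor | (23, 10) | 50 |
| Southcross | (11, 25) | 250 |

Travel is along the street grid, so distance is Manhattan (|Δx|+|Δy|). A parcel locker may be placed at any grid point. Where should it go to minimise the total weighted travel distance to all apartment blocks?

Manhattan distance separates: Σwᵢ(|x−xᵢ|+|y−yᵢ|) = Σwᵢ|x−xᵢ| + Σwᵢ|y−yᵢ|, so x and y are optimised independently as 1-D weighted medians.
Total weight W = 665; half = 332.5.
x-coordinate, sorted with cumulative weight:
  x=0 (Northgate, w=225) cum 225
  x=11 (Southcross, w=250) cum 475  ← median
  x=17 (Eastvale, w=20) cum 495
  x=23 (Midtown, w=120) cum 615
  x=23 (Westmoor, w=50) cum 665
⇒ x* = 11
y-coordinate, sorted with cumulative weight:
  y=5 (Eastvale, w=20) cum 20
  y=10 (Westmoor, w=50) cum 70
  y=14 (Midtown, w=120) cum 190
  y=21 (Northgate, w=225) cum 415  ← median
  y=25 (Southcross, w=250) cum 665
⇒ y* = 21

(11, 21)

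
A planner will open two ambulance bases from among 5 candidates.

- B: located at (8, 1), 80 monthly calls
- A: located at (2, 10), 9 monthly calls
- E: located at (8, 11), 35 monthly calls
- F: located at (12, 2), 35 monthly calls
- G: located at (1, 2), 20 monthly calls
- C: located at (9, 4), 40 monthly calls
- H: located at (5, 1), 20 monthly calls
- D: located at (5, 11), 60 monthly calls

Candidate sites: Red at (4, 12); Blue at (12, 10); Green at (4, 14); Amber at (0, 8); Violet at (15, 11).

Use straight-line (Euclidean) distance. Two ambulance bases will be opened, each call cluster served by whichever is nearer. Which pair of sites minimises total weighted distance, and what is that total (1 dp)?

Evaluate every pair (each demand assigned to the nearer of the two):
  {Red, Blue}: total = 2020.6
  {Blue, Amber}: total = 2149.6
  {Blue, Green}: total = 2186.0
  {Red, Amber}: total = 2224.3
  {Red, Violet}: total = 2321.5
  {Green, Amber}: total = 2397.8
  {Red, Green}: total = 2446.3
  {Amber, Violet}: total = 2465.2
  {Blue, Violet}: total = 2494.9
  {Green, Violet}: total = 2590.5
Best pair: {Red, Blue} with total 2020.6.

{Red, Blue}, total 2020.6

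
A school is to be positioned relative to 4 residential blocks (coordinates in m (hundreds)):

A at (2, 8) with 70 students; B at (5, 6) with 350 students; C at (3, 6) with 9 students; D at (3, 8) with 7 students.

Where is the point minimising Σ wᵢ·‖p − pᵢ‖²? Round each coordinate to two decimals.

The minimiser of Σwᵢ‖p−pᵢ‖² is the weighted centroid p* = (Σwᵢpᵢ)/(Σwᵢ).
Σwᵢ = 436.
Σwᵢxᵢ = 70·2 + 350·5 + 9·3 + 7·3 = 1938.
Σwᵢyᵢ = 70·8 + 350·6 + 9·6 + 7·8 = 2770.
x* = 1938/436 = 4.44, y* = 2770/436 = 6.35.

(4.44, 6.35)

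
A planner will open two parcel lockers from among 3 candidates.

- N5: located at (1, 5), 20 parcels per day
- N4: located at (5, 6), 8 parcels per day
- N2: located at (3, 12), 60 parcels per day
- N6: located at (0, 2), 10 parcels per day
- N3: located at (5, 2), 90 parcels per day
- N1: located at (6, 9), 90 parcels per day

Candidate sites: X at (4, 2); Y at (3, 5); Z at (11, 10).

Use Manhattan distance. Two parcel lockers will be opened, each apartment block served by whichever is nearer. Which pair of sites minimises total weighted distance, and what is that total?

Evaluate every pair (each demand assigned to the nearer of the two):
  {X, Y}: total = 1244
  {X, Z}: total = 1430
  {Y, Z}: total = 1534
Best pair: {X, Y} with total 1244.

{X, Y}, total 1244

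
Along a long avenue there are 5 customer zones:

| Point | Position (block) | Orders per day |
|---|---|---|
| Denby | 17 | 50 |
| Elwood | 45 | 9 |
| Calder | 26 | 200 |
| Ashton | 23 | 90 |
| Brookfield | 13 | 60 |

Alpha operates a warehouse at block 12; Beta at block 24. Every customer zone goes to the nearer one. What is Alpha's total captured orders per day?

The indifferent point is the midpoint (12+24)/2 = 18; customer zones left of it (closer to Alpha at 12) go to Alpha, those right go to Beta.
  Brookfield at 13 (w=60) → Alpha
  Denby at 17 (w=50) → Alpha
  Ashton at 23 (w=90) → Beta
  Calder at 26 (w=200) → Beta
  Elwood at 45 (w=9) → Beta
Alpha captures 110; Beta captures 299.

110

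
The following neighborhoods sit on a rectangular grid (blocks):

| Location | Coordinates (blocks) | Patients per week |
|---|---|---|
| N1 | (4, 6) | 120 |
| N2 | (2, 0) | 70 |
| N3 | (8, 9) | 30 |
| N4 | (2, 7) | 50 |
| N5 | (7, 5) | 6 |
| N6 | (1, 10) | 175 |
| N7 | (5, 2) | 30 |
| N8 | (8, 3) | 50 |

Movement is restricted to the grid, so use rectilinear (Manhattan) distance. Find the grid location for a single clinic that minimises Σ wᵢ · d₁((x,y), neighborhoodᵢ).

Manhattan distance separates: Σwᵢ(|x−xᵢ|+|y−yᵢ|) = Σwᵢ|x−xᵢ| + Σwᵢ|y−yᵢ|, so x and y are optimised independently as 1-D weighted medians.
Total weight W = 531; half = 265.5.
x-coordinate, sorted with cumulative weight:
  x=1 (N6, w=175) cum 175
  x=2 (N2, w=70) cum 245
  x=2 (N4, w=50) cum 295  ← median
  x=4 (N1, w=120) cum 415
  x=5 (N7, w=30) cum 445
  x=7 (N5, w=6) cum 451
  x=8 (N3, w=30) cum 481
  x=8 (N8, w=50) cum 531
⇒ x* = 2
y-coordinate, sorted with cumulative weight:
  y=0 (N2, w=70) cum 70
  y=2 (N7, w=30) cum 100
  y=3 (N8, w=50) cum 150
  y=5 (N5, w=6) cum 156
  y=6 (N1, w=120) cum 276  ← median
  y=7 (N4, w=50) cum 326
  y=9 (N3, w=30) cum 356
  y=10 (N6, w=175) cum 531
⇒ y* = 6

(2, 6)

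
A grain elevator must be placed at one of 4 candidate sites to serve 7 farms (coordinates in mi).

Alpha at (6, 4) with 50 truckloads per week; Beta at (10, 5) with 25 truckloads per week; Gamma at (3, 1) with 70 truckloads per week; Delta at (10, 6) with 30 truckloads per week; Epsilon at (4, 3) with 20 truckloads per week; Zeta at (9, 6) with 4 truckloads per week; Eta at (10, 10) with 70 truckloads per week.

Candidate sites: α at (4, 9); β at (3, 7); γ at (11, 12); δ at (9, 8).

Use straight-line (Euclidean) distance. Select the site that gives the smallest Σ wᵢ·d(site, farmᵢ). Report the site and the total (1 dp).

δ, total 1347.5 mi

Total weighted distance at each candidate:
  α (4, 9): total = 1784.3
  β (3, 7): total = 1666.2
  γ (11, 12): total = 2192.9
  δ (9, 8): total = 1347.5
Minimum is at δ with total 1347.5 mi.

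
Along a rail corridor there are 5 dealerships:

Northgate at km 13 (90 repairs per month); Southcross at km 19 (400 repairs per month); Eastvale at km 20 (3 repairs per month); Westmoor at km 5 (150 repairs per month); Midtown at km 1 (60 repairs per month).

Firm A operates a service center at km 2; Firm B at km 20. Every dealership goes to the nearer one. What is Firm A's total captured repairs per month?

210

The indifferent point is the midpoint (2+20)/2 = 11; dealerships left of it (closer to Firm A at 2) go to Firm A, those right go to Firm B.
  Midtown at 1 (w=60) → Firm A
  Westmoor at 5 (w=150) → Firm A
  Northgate at 13 (w=90) → Firm B
  Southcross at 19 (w=400) → Firm B
  Eastvale at 20 (w=3) → Firm B
Firm A captures 210; Firm B captures 493.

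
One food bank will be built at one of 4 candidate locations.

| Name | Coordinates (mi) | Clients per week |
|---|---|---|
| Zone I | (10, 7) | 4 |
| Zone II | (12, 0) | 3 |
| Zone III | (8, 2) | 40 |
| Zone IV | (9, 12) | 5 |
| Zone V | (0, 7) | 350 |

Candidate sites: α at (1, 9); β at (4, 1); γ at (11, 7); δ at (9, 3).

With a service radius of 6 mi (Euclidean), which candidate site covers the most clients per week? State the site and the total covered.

α, covering 350

Coverage radius r = 6 mi; a point is covered iff (Δx)²+(Δy)² ≤ 6² = 36.
  α (1, 9): covers {Zone V} → 350
  β (4, 1): covers {Zone III} → 40
  γ (11, 7): covers {Zone I, Zone III, Zone IV} → 49
  δ (9, 3): covers {Zone I, Zone II, Zone III} → 47
Maximum coverage at α: 350 clients per week.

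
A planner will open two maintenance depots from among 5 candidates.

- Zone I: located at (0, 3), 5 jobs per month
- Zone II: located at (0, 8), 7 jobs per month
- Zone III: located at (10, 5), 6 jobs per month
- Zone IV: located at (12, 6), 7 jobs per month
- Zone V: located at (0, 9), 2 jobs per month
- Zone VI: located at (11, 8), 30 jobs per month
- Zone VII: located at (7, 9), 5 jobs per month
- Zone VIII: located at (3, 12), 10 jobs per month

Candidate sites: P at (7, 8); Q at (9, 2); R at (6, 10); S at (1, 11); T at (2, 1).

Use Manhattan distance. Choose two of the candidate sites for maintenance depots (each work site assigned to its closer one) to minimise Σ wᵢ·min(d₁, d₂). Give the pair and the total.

Evaluate every pair (each demand assigned to the nearer of the two):
  {P, S}: total = 319
  {P, T}: total = 375
  {P, R}: total = 383
  {P, Q}: total = 393
  {R, S}: total = 453
  {Q, S}: total = 462
  {Q, R}: total = 463
  {R, T}: total = 484
  {Q, T}: total = 581
  {S, T}: total = 691
Best pair: {P, S} with total 319.

{P, S}, total 319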